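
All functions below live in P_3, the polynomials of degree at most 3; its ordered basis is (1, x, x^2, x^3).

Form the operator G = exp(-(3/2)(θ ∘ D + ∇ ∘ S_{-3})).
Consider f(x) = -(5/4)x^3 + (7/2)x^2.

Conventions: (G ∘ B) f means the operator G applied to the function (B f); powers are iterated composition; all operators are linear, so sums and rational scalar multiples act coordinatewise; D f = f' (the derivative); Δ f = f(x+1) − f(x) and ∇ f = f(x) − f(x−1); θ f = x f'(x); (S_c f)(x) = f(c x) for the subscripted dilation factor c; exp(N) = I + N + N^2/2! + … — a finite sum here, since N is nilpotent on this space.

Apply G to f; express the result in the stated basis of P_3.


order-1 term: -(1125/8)x^2 + (375/8)x - 27/8
order-2 term: (16875/8)x - 3375/4
order-3 term: 50625/16
the series for exp(-(3/2)(θ ∘ D + ∇ ∘ S_{-3})) f terminates at order 3
exp(-(3/2)(θ ∘ D + ∇ ∘ S_{-3})) f = -(5/4)x^3 - (1097/8)x^2 + (8625/4)x + 37071/16

the result is g(x) = -(5/4)x^3 - (1097/8)x^2 + (8625/4)x + 37071/16


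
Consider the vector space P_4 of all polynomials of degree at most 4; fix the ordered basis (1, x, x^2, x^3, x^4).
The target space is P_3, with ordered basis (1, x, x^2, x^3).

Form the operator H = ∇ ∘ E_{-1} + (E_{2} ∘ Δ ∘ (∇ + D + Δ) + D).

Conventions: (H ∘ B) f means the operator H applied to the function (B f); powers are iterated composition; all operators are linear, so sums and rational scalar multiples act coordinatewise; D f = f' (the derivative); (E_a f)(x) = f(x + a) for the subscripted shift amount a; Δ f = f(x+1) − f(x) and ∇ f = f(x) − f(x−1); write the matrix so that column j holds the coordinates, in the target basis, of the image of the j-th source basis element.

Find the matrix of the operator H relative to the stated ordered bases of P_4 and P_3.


the matrix is [[0, 2, 3, 52, 221]; [0, 0, 4, 9, 208]; [0, 0, 0, 6, 18]; [0, 0, 0, 0, 8]] (rows listed top to bottom)

image of 1: 0
image of x: 2
image of x^2: 4x + 3
image of x^3: 6x^2 + 9x + 52
image of x^4: 8x^3 + 18x^2 + 208x + 221
each image's coordinates form column j of the matrix


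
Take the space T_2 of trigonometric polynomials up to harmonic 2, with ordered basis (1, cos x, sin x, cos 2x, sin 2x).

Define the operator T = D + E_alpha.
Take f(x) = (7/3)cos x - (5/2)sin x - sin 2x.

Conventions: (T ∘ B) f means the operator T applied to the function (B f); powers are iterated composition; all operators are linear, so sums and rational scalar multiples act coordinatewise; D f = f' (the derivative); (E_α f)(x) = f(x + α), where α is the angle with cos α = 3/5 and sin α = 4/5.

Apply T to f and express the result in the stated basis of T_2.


the image equals g(x) = -(31/10)cos x - (57/10)sin x - (74/25)cos 2x + (7/25)sin 2x

D f = -(5/2)cos x - (7/3)sin x - 2cos 2x
E_alpha f = -(3/5)cos x - (101/30)sin x - (24/25)cos 2x + (7/25)sin 2x
(D + E_alpha) f = -(31/10)cos x - (57/10)sin x - (74/25)cos 2x + (7/25)sin 2x


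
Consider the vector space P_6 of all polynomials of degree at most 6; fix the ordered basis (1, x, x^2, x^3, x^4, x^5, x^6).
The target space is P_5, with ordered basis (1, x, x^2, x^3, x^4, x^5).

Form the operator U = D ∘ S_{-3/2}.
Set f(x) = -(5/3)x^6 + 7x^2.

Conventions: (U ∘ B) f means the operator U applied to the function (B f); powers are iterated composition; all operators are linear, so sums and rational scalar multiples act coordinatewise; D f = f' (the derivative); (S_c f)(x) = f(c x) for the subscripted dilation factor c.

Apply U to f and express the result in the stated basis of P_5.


S_{-3/2} f = -(1215/64)x^6 + (63/4)x^2
D S_{-3/2} f = -(3645/32)x^5 + (63/2)x

the result is g(x) = -(3645/32)x^5 + (63/2)x


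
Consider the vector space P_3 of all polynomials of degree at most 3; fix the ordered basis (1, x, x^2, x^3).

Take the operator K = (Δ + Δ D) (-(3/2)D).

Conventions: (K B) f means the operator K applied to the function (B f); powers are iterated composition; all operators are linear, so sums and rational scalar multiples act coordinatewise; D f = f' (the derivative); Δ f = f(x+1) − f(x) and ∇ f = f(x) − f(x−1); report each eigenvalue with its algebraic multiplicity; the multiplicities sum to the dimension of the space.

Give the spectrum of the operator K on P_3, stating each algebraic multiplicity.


image of 1: 0
image of x: 0
image of x^2: -3
image of x^3: -9x - 27/2
the matrix is upper triangular; its diagonal is (0, 0, 0, 0)
for a triangular matrix the eigenvalues are the diagonal entries, with algebraic multiplicity their repetition count

λ = 0 (multiplicity 4)


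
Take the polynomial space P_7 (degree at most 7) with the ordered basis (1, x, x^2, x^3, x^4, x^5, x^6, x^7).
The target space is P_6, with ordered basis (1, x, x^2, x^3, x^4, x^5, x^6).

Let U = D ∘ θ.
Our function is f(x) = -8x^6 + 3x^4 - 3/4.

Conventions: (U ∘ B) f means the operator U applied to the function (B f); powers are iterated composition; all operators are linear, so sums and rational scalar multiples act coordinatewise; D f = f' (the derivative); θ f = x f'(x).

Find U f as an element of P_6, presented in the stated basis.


the image equals g(x) = -288x^5 + 48x^3

θ f = -48x^6 + 12x^4
D θ f = -288x^5 + 48x^3


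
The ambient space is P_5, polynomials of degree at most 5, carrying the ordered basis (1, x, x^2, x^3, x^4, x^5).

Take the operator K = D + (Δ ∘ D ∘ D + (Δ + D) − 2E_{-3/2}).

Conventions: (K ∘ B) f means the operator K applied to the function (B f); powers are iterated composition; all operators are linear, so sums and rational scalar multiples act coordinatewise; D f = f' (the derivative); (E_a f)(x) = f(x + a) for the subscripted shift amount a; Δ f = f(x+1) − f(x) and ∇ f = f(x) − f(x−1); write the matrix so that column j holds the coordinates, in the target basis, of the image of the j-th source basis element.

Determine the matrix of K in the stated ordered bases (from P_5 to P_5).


the matrix is [[-2, 6, -7/2, 55/4, 23/8, 579/16]; [0, -2, 12, -21/2, 55, 115/8]; [0, 0, -2, 18, -21, 275/2]; [0, 0, 0, -2, 24, -35]; [0, 0, 0, 0, -2, 30]; [0, 0, 0, 0, 0, -2]] (rows listed top to bottom)

image of 1: -2
image of x: -2x + 6
image of x^2: -2x^2 + 12x - 7/2
image of x^3: -2x^3 + 18x^2 - (21/2)x + 55/4
image of x^4: -2x^4 + 24x^3 - 21x^2 + 55x + 23/8
image of x^5: -2x^5 + 30x^4 - 35x^3 + (275/2)x^2 + (115/8)x + 579/16
each image's coordinates form column j of the matrix


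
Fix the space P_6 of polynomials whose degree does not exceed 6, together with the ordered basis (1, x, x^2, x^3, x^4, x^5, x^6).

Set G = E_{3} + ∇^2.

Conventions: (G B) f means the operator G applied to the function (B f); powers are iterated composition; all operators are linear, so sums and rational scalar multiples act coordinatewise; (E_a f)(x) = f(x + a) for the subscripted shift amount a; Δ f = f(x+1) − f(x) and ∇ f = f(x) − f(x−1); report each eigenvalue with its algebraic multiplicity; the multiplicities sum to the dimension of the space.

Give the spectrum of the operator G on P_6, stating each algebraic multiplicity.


λ = 1 (multiplicity 7)

image of 1: 1
image of x: x + 3
image of x^2: x^2 + 6x + 11
image of x^3: x^3 + 9x^2 + 33x + 21
image of x^4: x^4 + 12x^3 + 66x^2 + 84x + 95
image of x^5: x^5 + 15x^4 + 110x^3 + 210x^2 + 475x + 213
image of x^6: x^6 + 18x^5 + 165x^4 + 420x^3 + 1425x^2 + 1278x + 791
the matrix is upper triangular; its diagonal is (1, 1, 1, 1, 1, 1, 1)
for a triangular matrix the eigenvalues are the diagonal entries, with algebraic multiplicity their repetition count


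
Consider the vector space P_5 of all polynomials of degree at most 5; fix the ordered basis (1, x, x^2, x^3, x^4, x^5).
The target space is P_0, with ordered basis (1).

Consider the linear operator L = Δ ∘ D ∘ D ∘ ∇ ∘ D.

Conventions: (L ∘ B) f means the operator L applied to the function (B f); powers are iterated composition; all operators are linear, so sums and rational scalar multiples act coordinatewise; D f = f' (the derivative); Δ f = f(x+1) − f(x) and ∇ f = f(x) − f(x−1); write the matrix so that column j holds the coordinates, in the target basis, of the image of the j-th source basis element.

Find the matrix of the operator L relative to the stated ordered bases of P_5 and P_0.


the matrix is [[0, 0, 0, 0, 0, 120]] (rows listed top to bottom)

image of 1: 0
image of x: 0
image of x^2: 0
image of x^3: 0
image of x^4: 0
image of x^5: 120
each image's coordinates form column j of the matrix


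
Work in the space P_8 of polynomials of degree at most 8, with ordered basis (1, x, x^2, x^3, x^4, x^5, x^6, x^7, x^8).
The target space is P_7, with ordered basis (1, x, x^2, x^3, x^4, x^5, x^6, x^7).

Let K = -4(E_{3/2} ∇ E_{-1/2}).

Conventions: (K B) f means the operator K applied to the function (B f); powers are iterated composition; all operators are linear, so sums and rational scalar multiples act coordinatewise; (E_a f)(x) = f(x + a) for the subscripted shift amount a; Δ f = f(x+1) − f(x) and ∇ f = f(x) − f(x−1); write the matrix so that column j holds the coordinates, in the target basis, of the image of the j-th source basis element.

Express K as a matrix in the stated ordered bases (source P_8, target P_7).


the matrix is [[0, -4, -4, -4, -4, -4, -4, -4, -4]; [0, 0, -8, -12, -16, -20, -24, -28, -32]; [0, 0, 0, -12, -24, -40, -60, -84, -112]; [0, 0, 0, 0, -16, -40, -80, -140, -224]; [0, 0, 0, 0, 0, -20, -60, -140, -280]; [0, 0, 0, 0, 0, 0, -24, -84, -224]; [0, 0, 0, 0, 0, 0, 0, -28, -112]; [0, 0, 0, 0, 0, 0, 0, 0, -32]] (rows listed top to bottom)

image of 1: 0
image of x: -4
image of x^2: -8x - 4
image of x^3: -12x^2 - 12x - 4
image of x^4: -16x^3 - 24x^2 - 16x - 4
image of x^5: -20x^4 - 40x^3 - 40x^2 - 20x - 4
image of x^6: -24x^5 - 60x^4 - 80x^3 - 60x^2 - 24x - 4
image of x^7: -28x^6 - 84x^5 - 140x^4 - 140x^3 - 84x^2 - 28x - 4
image of x^8: -32x^7 - 112x^6 - 224x^5 - 280x^4 - 224x^3 - 112x^2 - 32x - 4
each image's coordinates form column j of the matrix


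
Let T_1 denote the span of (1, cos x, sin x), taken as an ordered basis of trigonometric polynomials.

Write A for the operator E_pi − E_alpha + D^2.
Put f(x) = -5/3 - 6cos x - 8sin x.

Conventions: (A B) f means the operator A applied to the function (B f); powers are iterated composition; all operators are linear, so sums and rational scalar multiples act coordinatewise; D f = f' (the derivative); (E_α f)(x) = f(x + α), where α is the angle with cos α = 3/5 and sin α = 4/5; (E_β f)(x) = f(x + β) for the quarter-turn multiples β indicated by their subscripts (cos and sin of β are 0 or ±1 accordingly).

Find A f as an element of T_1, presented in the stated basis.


the result is g(x) = 22cos x + 16sin x

E_pi f = -5/3 + 6cos x + 8sin x
E_alpha f = -5/3 - 10cos x
(-E_alpha) f = 5/3 + 10cos x
D f = -8cos x + 6sin x
D D f = 6cos x + 8sin x
(E_pi − E_alpha + D^2) f = 22cos x + 16sin x


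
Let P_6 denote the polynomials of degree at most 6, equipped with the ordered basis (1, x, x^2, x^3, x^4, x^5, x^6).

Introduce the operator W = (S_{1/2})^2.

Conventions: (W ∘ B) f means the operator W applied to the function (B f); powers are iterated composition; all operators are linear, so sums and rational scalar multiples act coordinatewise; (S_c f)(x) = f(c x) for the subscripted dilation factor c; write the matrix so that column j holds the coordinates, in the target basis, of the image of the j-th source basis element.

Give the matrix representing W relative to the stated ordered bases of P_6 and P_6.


the matrix is [[1, 0, 0, 0, 0, 0, 0]; [0, 1/4, 0, 0, 0, 0, 0]; [0, 0, 1/16, 0, 0, 0, 0]; [0, 0, 0, 1/64, 0, 0, 0]; [0, 0, 0, 0, 1/256, 0, 0]; [0, 0, 0, 0, 0, 1/1024, 0]; [0, 0, 0, 0, 0, 0, 1/4096]] (rows listed top to bottom)

image of 1: 1
image of x: (1/4)x
image of x^2: (1/16)x^2
image of x^3: (1/64)x^3
image of x^4: (1/256)x^4
image of x^5: (1/1024)x^5
image of x^6: (1/4096)x^6
each image's coordinates form column j of the matrix


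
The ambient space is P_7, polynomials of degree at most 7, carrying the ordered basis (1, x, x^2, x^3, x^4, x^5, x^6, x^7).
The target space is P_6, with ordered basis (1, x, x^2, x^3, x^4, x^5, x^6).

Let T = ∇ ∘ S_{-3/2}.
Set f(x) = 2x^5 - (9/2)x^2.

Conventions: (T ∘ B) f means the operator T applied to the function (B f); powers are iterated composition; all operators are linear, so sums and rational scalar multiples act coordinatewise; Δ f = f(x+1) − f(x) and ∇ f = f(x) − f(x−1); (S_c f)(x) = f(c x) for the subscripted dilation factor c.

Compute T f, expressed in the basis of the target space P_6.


the result is g(x) = -(1215/16)x^4 + (1215/8)x^3 - (1215/8)x^2 + (891/16)x - 81/16

S_{-3/2} f = -(243/16)x^5 - (81/8)x^2
∇ S_{-3/2} f = -(1215/16)x^4 + (1215/8)x^3 - (1215/8)x^2 + (891/16)x - 81/16


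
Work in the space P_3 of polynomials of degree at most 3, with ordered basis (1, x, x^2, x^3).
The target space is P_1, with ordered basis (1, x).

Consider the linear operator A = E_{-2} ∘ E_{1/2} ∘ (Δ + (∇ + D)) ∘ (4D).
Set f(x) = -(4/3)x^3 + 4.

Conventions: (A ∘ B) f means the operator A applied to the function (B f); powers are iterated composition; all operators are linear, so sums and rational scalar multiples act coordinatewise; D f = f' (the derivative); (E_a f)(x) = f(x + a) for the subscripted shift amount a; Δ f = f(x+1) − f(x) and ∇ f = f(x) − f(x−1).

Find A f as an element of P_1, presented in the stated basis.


g(x) = -96x + 144

D f = -4x^2
(4D) f = -16x^2
Δ (4D) f = -32x - 16
∇ (4D) f = -32x + 16
D (4D) f = -32x
(∇ + D) (4D) f = -64x + 16
(Δ + (∇ + D)) (4D) f = -96x
E_{1/2} (Δ + (∇ + D)) (4D) f = -96x - 48
E_{-2} E_{1/2} (Δ + (∇ + D)) (4D) f = -96x + 144


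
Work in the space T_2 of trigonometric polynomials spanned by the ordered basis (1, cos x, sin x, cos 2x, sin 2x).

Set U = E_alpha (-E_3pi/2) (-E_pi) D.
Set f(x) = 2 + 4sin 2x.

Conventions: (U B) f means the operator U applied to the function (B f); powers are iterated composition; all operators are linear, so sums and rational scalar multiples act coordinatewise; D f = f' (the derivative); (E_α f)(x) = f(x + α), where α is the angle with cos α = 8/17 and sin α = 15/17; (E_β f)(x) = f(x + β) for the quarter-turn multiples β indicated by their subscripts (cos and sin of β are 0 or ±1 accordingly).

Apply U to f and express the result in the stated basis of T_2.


D f = 8cos 2x
E_pi D f = 8cos 2x
(-E_pi) D f = -8cos 2x
E_3pi/2 ((-E_pi) D) f = 8cos 2x
(-E_3pi/2) ((-E_pi) D) f = -8cos 2x
E_alpha (-E_3pi/2) ((-E_pi) D) f = (1288/289)cos 2x + (1920/289)sin 2x

the image equals g(x) = (1288/289)cos 2x + (1920/289)sin 2x


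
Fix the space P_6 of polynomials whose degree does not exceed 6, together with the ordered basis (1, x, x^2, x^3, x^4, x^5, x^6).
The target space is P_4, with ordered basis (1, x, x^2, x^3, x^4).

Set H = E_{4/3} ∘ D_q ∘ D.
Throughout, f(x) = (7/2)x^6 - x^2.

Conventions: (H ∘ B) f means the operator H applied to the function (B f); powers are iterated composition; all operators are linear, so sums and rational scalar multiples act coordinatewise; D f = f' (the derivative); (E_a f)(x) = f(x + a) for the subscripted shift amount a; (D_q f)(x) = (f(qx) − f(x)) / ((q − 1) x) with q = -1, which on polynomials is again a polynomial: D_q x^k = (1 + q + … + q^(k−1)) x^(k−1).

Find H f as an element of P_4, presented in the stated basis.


D f = 21x^5 - 2x
D_q D f = 21x^4 - 2
E_{4/3} D_q D f = 21x^4 + 112x^3 + 224x^2 + (1792/9)x + 1738/27

g(x) = 21x^4 + 112x^3 + 224x^2 + (1792/9)x + 1738/27


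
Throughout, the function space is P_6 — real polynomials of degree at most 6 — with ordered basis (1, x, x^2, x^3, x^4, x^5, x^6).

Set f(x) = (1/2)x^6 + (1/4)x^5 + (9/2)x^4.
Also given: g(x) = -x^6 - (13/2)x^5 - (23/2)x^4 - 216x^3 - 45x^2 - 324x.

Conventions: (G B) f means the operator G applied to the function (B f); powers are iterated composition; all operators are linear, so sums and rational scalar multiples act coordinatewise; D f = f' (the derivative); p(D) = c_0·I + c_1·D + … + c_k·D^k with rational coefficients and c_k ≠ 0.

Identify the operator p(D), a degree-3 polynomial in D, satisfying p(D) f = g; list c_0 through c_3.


D^0 f = (1/2)x^6 + (1/4)x^5 + (9/2)x^4
D^1 f = 3x^5 + (5/4)x^4 + 18x^3
D^2 f = 15x^4 + 5x^3 + 54x^2
D^3 f = 60x^3 + 15x^2 + 108x
matching coefficients of g against c_0 f + c_1 Df + … from the top degree down determines the c_i
solution: c_0 = -2, c_1 = -2, c_2 = 0, c_3 = -3

p(D) = -2·I − 2·D − 3·D^3, i.e. c_0 = -2, c_1 = -2, c_2 = 0, c_3 = -3


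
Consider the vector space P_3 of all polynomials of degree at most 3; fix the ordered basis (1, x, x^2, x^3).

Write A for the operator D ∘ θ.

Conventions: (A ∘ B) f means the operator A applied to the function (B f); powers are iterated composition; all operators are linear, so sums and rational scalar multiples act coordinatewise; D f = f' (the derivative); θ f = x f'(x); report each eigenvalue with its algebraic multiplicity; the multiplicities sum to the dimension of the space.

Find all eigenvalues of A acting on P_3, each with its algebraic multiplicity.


λ = 0 (multiplicity 4)

image of 1: 0
image of x: 1
image of x^2: 4x
image of x^3: 9x^2
the matrix is upper triangular; its diagonal is (0, 0, 0, 0)
for a triangular matrix the eigenvalues are the diagonal entries, with algebraic multiplicity their repetition count


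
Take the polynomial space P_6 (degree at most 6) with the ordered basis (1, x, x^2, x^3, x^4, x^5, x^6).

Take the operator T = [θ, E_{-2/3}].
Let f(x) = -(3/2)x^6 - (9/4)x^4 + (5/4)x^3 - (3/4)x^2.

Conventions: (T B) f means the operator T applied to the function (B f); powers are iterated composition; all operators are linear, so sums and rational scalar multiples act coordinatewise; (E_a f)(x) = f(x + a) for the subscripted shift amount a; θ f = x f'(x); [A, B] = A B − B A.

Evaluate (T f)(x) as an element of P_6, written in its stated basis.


E_{-2/3} f = -(3/2)x^6 + 6x^5 - (49/4)x^4 + (581/36)x^3 - (493/36)x^2 + (176/27)x - 311/243
θ E_{-2/3} f = -9x^6 + 30x^5 - 49x^4 + (581/12)x^3 - (493/18)x^2 + (176/27)x
θ f = -9x^6 - 9x^4 + (15/4)x^3 - (3/2)x^2
E_{-2/3} θ f = -9x^6 + 36x^5 - 69x^4 + (973/12)x^3 - (179/3)x^2 + (223/9)x - 352/81
[θ, E_{-2/3}] f = -6x^5 + 20x^4 - (98/3)x^3 + (581/18)x^2 - (493/27)x + 352/81

g(x) = -6x^5 + 20x^4 - (98/3)x^3 + (581/18)x^2 - (493/27)x + 352/81


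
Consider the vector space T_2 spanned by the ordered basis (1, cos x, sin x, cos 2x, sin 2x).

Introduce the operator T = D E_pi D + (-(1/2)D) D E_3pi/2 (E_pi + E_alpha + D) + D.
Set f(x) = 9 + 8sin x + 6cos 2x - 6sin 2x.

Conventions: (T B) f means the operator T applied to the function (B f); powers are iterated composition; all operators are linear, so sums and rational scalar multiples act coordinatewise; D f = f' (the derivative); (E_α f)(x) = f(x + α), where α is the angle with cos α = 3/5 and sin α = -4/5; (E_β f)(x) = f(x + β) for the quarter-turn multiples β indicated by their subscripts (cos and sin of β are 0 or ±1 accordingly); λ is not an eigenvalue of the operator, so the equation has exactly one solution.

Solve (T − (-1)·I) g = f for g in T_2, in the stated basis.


the image equals g(x) = 9 - (64/39)cos x + (112/39)sin x - (678/493)cos 2x + (654/493)sin 2x

write g with unknown coordinates in the stated basis and equate coefficients in (T − (-1)·I) g = f
solving from the highest basis element down gives g = 9 - (64/39)cos x + (112/39)sin x - (678/493)cos 2x + (654/493)sin 2x
check: T g = (64/39)cos x + (200/39)sin x + (3636/493)cos 2x - (3612/493)sin 2x
so T g − (-1)·g = 9 + 8sin x + 6cos 2x - 6sin 2x = f ✓


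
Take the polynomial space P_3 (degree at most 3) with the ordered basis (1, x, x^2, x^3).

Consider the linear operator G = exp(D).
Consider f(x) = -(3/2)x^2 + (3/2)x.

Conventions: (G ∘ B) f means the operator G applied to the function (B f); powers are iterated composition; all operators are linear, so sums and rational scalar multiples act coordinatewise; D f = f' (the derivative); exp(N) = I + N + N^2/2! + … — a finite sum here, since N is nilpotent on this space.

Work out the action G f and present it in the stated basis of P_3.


the image equals g(x) = -(3/2)x^2 - (3/2)x

order-1 term: -3x + 3/2
order-2 term: -3/2
the series for exp(D) f terminates at order 2
exp(D) f = -(3/2)x^2 - (3/2)x


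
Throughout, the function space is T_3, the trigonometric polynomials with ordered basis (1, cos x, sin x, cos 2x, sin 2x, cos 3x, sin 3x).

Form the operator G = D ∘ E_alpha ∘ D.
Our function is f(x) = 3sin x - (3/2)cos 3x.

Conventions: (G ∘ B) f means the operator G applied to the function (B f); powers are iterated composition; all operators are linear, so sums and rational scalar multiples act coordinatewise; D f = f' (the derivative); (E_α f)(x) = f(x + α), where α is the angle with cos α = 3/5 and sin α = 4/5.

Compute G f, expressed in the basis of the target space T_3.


the image equals g(x) = -(12/5)cos x - (9/5)sin x - (3159/250)cos 3x - (594/125)sin 3x

D f = 3cos x + (9/2)sin 3x
E_alpha D f = (9/5)cos x - (12/5)sin x + (198/125)cos 3x - (1053/250)sin 3x
D E_alpha D f = -(12/5)cos x - (9/5)sin x - (3159/250)cos 3x - (594/125)sin 3x


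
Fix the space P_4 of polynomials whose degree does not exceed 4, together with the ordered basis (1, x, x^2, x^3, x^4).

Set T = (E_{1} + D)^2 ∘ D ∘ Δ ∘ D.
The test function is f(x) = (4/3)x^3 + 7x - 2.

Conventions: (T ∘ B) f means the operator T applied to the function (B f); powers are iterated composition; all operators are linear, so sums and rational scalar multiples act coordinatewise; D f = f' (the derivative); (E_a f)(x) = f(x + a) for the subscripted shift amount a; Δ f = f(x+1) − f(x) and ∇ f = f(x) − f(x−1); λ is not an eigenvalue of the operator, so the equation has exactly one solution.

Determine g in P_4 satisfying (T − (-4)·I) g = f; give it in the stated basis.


the image equals g(x) = (1/3)x^3 + (7/4)x - 1

write g with unknown coordinates in the stated basis and equate coefficients in (T − (-4)·I) g = f
solving from the highest basis element down gives g = (1/3)x^3 + (7/4)x - 1
check: T g = 2
so T g − (-4)·g = (4/3)x^3 + 7x - 2 = f ✓


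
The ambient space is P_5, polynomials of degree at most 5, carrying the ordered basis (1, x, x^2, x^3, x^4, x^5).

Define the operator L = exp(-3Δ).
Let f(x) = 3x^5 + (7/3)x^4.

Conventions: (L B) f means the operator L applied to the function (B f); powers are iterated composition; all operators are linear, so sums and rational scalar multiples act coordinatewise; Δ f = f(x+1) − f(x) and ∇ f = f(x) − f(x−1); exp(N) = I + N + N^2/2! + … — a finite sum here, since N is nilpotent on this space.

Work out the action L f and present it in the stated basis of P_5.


g(x) = 3x^5 - (128/3)x^4 + 152x^3 - 6x^2 - 343x + 23

order-1 term: -45x^4 - 118x^3 - 132x^2 - 73x - 16
order-2 term: 270x^3 + 936x^2 + 1197x + 552
order-3 term: -810x^2 - 2682x - 2403
order-4 term: 1215x + 2619
order-5 term: -729
the series for exp(-3Δ) f terminates at order 5
exp(-3Δ) f = 3x^5 - (128/3)x^4 + 152x^3 - 6x^2 - 343x + 23


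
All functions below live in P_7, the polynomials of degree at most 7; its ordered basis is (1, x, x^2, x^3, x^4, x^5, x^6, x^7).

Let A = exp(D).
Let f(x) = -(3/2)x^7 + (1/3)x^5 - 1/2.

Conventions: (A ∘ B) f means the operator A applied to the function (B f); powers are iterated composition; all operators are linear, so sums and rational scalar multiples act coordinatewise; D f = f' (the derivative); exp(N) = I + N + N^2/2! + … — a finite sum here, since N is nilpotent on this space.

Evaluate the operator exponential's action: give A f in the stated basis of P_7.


the result is g(x) = -(3/2)x^7 - (21/2)x^6 - (187/6)x^5 - (305/6)x^4 - (295/6)x^3 - (169/6)x^2 - (53/6)x - 5/3

order-1 term: -(21/2)x^6 + (5/3)x^4
order-2 term: -(63/2)x^5 + (10/3)x^3
order-3 term: -(105/2)x^4 + (10/3)x^2
order-4 term: -(105/2)x^3 + (5/3)x
order-5 term: -(63/2)x^2 + 1/3
order-6 term: -(21/2)x
order-7 term: -3/2
the series for exp(D) f terminates at order 7
exp(D) f = -(3/2)x^7 - (21/2)x^6 - (187/6)x^5 - (305/6)x^4 - (295/6)x^3 - (169/6)x^2 - (53/6)x - 5/3


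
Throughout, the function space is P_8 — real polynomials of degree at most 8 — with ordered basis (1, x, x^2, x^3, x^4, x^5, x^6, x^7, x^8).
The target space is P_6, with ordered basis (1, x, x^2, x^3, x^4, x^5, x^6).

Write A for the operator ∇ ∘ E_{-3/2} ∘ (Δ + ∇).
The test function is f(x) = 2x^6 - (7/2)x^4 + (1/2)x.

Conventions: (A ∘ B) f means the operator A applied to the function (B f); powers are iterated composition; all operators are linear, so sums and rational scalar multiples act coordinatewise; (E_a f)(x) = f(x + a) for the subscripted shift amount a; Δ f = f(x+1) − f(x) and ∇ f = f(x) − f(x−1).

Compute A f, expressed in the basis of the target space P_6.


Δ f = 12x^5 + 30x^4 + 26x^3 + 9x^2 - 2x - 1
∇ f = 12x^5 - 30x^4 + 26x^3 - 9x^2 - 2x + 2
(Δ + ∇) f = 24x^5 + 52x^3 - 4x + 1
E_{-3/2} (Δ + ∇) f = 24x^5 - 180x^4 + 592x^3 - 1044x^2 + (1909/2)x - 1403/4
∇ E_{-3/2} (Δ + ∇) f = 120x^4 - 960x^3 + 3096x^2 - 4704x + 5589/2

the image equals g(x) = 120x^4 - 960x^3 + 3096x^2 - 4704x + 5589/2


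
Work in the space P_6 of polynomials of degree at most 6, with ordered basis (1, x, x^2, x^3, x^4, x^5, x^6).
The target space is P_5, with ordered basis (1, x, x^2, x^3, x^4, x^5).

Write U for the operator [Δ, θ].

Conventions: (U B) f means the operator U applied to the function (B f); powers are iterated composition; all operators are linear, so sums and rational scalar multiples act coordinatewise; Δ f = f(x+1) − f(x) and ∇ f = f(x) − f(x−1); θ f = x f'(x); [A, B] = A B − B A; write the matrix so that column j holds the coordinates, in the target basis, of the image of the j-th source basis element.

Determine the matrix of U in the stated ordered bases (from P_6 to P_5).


the matrix is [[0, 1, 2, 3, 4, 5, 6]; [0, 0, 2, 6, 12, 20, 30]; [0, 0, 0, 3, 12, 30, 60]; [0, 0, 0, 0, 4, 20, 60]; [0, 0, 0, 0, 0, 5, 30]; [0, 0, 0, 0, 0, 0, 6]] (rows listed top to bottom)

image of 1: 0
image of x: 1
image of x^2: 2x + 2
image of x^3: 3x^2 + 6x + 3
image of x^4: 4x^3 + 12x^2 + 12x + 4
image of x^5: 5x^4 + 20x^3 + 30x^2 + 20x + 5
image of x^6: 6x^5 + 30x^4 + 60x^3 + 60x^2 + 30x + 6
each image's coordinates form column j of the matrix


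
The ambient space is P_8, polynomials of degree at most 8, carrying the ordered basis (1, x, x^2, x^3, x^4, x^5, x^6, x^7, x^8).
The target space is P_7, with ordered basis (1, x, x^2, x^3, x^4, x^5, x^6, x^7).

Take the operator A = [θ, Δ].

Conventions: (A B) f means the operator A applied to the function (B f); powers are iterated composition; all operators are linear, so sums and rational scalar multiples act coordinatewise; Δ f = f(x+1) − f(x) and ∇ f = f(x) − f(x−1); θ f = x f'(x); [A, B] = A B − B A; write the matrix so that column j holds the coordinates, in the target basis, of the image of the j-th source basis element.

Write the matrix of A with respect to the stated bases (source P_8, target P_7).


the matrix is [[0, -1, -2, -3, -4, -5, -6, -7, -8]; [0, 0, -2, -6, -12, -20, -30, -42, -56]; [0, 0, 0, -3, -12, -30, -60, -105, -168]; [0, 0, 0, 0, -4, -20, -60, -140, -280]; [0, 0, 0, 0, 0, -5, -30, -105, -280]; [0, 0, 0, 0, 0, 0, -6, -42, -168]; [0, 0, 0, 0, 0, 0, 0, -7, -56]; [0, 0, 0, 0, 0, 0, 0, 0, -8]] (rows listed top to bottom)

image of 1: 0
image of x: -1
image of x^2: -2x - 2
image of x^3: -3x^2 - 6x - 3
image of x^4: -4x^3 - 12x^2 - 12x - 4
image of x^5: -5x^4 - 20x^3 - 30x^2 - 20x - 5
image of x^6: -6x^5 - 30x^4 - 60x^3 - 60x^2 - 30x - 6
image of x^7: -7x^6 - 42x^5 - 105x^4 - 140x^3 - 105x^2 - 42x - 7
image of x^8: -8x^7 - 56x^6 - 168x^5 - 280x^4 - 280x^3 - 168x^2 - 56x - 8
each image's coordinates form column j of the matrix


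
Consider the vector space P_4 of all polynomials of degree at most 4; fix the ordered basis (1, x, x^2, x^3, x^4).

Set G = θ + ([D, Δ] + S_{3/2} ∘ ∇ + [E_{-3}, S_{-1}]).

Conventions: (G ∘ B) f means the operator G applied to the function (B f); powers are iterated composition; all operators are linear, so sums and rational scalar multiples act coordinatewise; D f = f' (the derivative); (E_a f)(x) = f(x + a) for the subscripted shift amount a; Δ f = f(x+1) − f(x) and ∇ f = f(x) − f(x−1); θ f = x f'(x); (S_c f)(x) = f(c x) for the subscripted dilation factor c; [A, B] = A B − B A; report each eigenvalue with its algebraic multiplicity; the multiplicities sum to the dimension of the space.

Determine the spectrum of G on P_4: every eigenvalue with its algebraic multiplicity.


image of 1: 0
image of x: x + 7
image of x^2: 2x^2 - 9x - 1
image of x^3: 3x^3 + (99/4)x^2 - (9/2)x + 55
image of x^4: 4x^4 - (21/2)x^3 - (27/2)x^2 - 210x - 1
the matrix is upper triangular; its diagonal is (0, 1, 2, 3, 4)
for a triangular matrix the eigenvalues are the diagonal entries, with algebraic multiplicity their repetition count

λ = 0 (multiplicity 1), λ = 1 (multiplicity 1), λ = 2 (multiplicity 1), λ = 3 (multiplicity 1), λ = 4 (multiplicity 1)


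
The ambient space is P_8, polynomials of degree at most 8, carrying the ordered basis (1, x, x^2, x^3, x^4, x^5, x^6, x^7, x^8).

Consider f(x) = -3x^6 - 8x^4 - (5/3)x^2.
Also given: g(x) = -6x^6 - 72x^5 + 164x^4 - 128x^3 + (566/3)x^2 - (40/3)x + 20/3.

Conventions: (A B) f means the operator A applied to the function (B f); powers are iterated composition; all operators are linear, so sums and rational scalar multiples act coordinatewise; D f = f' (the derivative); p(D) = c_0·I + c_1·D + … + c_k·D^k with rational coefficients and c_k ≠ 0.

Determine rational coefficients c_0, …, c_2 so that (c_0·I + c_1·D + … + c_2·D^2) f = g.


c_0 = 2, c_1 = 4, c_2 = -2

D^0 f = -3x^6 - 8x^4 - (5/3)x^2
D^1 f = -18x^5 - 32x^3 - (10/3)x
D^2 f = -90x^4 - 96x^2 - 10/3
matching coefficients of g against c_0 f + c_1 Df + … from the top degree down determines the c_i
solution: c_0 = 2, c_1 = 4, c_2 = -2


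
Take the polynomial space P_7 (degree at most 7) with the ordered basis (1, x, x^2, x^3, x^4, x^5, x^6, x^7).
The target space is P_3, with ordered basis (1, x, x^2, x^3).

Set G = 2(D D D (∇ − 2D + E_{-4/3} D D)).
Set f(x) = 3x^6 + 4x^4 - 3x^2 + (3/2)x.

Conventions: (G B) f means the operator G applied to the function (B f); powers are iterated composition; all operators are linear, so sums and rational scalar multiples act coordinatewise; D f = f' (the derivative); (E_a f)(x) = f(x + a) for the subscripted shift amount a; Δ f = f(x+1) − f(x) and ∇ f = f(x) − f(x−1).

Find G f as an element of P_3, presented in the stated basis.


∇ f = 18x^5 - 45x^4 + 76x^3 - 69x^2 + 28x - 5/2
D f = 18x^5 + 16x^3 - 6x + 3/2
(-2D) f = -36x^5 - 32x^3 + 12x - 3
D f = 18x^5 + 16x^3 - 6x + 3/2
D D f = 90x^4 + 48x^2 - 6
E_{-4/3} D D f = 90x^4 - 480x^3 + 1008x^2 - (2944/3)x + 3274/9
(∇ − 2D + E_{-4/3} D D) f = -18x^5 + 45x^4 - 436x^3 + 939x^2 - (2824/3)x + 6449/18
D (∇ − 2D + E_{-4/3} D D) f = -90x^4 + 180x^3 - 1308x^2 + 1878x - 2824/3
D D (∇ − 2D + E_{-4/3} D D) f = -360x^3 + 540x^2 - 2616x + 1878
D D D (∇ − 2D + E_{-4/3} D D) f = -1080x^2 + 1080x - 2616
(2(D D D (∇ − 2D + E_{-4/3} D D))) f = -2160x^2 + 2160x - 5232

the result is g(x) = -2160x^2 + 2160x - 5232


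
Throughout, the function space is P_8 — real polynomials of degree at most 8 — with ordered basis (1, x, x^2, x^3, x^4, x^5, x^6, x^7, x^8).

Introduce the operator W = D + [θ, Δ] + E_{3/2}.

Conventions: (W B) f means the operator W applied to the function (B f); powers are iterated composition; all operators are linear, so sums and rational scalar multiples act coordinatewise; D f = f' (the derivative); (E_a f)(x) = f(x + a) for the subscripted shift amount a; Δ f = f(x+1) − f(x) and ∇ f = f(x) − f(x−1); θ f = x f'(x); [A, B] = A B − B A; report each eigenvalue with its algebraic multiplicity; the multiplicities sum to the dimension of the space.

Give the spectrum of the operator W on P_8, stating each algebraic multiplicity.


λ = 1 (multiplicity 9)

image of 1: 1
image of x: x + 3/2
image of x^2: x^2 + 3x + 1/4
image of x^3: x^3 + (9/2)x^2 + (3/4)x + 3/8
image of x^4: x^4 + 6x^3 + (3/2)x^2 + (3/2)x + 17/16
image of x^5: x^5 + (15/2)x^4 + (5/2)x^3 + (15/4)x^2 + (85/16)x + 83/32
image of x^6: x^6 + 9x^5 + (15/4)x^4 + (15/2)x^3 + (255/16)x^2 + (249/16)x + 345/64
image of x^7: x^7 + (21/2)x^6 + (21/4)x^5 + (105/8)x^4 + (595/16)x^3 + (1743/32)x^2 + (2415/64)x + 1291/128
image of x^8: x^8 + 12x^7 + 7x^6 + 21x^5 + (595/8)x^4 + (581/4)x^3 + (2415/16)x^2 + (1291/16)x + 4513/256
the matrix is upper triangular; its diagonal is (1, 1, 1, 1, 1, 1, 1, 1, 1)
for a triangular matrix the eigenvalues are the diagonal entries, with algebraic multiplicity their repetition count


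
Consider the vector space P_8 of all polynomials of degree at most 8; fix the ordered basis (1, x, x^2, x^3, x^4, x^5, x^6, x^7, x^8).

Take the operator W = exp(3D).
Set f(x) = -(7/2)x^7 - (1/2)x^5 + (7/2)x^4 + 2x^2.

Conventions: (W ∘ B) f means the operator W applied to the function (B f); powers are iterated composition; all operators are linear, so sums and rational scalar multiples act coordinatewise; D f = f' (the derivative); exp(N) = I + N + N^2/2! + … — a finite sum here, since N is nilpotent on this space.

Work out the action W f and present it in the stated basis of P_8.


the result is g(x) = -(7/2)x^7 - (147/2)x^6 - 662x^5 - (6623/2)x^4 - (19851/2)x^3 - (35609/2)x^2 - 17673x - 14949/2

order-1 term: -(147/2)x^6 - (15/2)x^4 + 42x^3 + 12x
order-2 term: -(1323/2)x^5 - 45x^3 + 189x^2 + 18
order-3 term: -(6615/2)x^4 - 135x^2 + 378x
order-4 term: -(19845/2)x^3 - (405/2)x + 567/2
order-5 term: -(35721/2)x^2 - 243/2
order-6 term: -(35721/2)x
order-7 term: -15309/2
the series for exp(3D) f terminates at order 7
exp(3D) f = -(7/2)x^7 - (147/2)x^6 - 662x^5 - (6623/2)x^4 - (19851/2)x^3 - (35609/2)x^2 - 17673x - 14949/2


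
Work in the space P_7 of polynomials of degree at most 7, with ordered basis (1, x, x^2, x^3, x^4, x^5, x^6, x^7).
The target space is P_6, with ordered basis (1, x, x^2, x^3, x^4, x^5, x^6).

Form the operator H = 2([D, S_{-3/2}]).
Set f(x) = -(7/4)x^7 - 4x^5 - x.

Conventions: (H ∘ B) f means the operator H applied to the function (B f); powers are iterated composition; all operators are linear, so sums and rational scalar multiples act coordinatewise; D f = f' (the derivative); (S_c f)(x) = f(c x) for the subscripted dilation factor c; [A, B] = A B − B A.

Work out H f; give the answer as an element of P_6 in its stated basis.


S_{-3/2} f = (15309/512)x^7 + (243/8)x^5 + (3/2)x
D S_{-3/2} f = (107163/512)x^6 + (1215/8)x^4 + 3/2
D f = -(49/4)x^6 - 20x^4 - 1
S_{-3/2} D f = -(35721/256)x^6 - (405/4)x^4 - 1
[D, S_{-3/2}] f = (178605/512)x^6 + (2025/8)x^4 + 5/2
(2([D, S_{-3/2}])) f = (178605/256)x^6 + (2025/4)x^4 + 5

the result is g(x) = (178605/256)x^6 + (2025/4)x^4 + 5


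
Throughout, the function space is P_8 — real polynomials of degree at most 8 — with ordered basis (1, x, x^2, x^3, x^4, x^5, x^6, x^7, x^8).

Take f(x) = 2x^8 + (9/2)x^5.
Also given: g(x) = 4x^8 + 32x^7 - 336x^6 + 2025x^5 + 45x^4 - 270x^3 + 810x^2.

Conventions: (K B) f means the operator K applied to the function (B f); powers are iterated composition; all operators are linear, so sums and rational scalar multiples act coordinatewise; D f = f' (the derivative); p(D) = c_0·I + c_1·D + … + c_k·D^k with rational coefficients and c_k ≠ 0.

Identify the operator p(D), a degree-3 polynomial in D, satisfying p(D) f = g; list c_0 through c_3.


c_0 = 2, c_1 = 2, c_2 = -3, c_3 = 3

D^0 f = 2x^8 + (9/2)x^5
D^1 f = 16x^7 + (45/2)x^4
D^2 f = 112x^6 + 90x^3
D^3 f = 672x^5 + 270x^2
matching coefficients of g against c_0 f + c_1 Df + … from the top degree down determines the c_i
solution: c_0 = 2, c_1 = 2, c_2 = -3, c_3 = 3


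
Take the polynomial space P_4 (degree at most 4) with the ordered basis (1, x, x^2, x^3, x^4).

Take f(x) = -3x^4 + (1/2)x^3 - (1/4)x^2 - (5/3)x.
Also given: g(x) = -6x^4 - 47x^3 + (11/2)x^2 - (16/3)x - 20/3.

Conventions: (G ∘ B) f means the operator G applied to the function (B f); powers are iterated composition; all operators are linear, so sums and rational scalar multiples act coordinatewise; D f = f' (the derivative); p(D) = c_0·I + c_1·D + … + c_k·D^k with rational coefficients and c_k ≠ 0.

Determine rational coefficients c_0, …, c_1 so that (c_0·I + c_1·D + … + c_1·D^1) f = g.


c_0 = 2, c_1 = 4

D^0 f = -3x^4 + (1/2)x^3 - (1/4)x^2 - (5/3)x
D^1 f = -12x^3 + (3/2)x^2 - (1/2)x - 5/3
matching coefficients of g against c_0 f + c_1 Df + … from the top degree down determines the c_i
solution: c_0 = 2, c_1 = 4


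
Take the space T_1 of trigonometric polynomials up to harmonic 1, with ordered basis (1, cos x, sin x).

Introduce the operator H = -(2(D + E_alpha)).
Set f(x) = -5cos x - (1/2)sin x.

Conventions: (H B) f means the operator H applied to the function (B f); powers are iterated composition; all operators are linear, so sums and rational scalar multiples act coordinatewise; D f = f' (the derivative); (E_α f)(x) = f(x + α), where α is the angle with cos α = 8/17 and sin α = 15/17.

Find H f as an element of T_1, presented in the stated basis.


the image equals g(x) = (112/17)cos x - (312/17)sin x

D f = -(1/2)cos x + 5sin x
E_alpha f = -(95/34)cos x + (71/17)sin x
(D + E_alpha) f = -(56/17)cos x + (156/17)sin x
(2(D + E_alpha)) f = -(112/17)cos x + (312/17)sin x
(-(2(D + E_alpha))) f = (112/17)cos x - (312/17)sin x


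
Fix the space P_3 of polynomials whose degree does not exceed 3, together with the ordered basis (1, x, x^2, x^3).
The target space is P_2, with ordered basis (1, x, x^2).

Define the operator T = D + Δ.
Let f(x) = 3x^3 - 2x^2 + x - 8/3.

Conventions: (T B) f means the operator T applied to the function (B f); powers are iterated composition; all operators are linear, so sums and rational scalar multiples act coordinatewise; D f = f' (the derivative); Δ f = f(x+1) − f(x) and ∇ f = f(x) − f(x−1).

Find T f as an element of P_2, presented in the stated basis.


the image equals g(x) = 18x^2 + x + 3

D f = 9x^2 - 4x + 1
Δ f = 9x^2 + 5x + 2
(D + Δ) f = 18x^2 + x + 3


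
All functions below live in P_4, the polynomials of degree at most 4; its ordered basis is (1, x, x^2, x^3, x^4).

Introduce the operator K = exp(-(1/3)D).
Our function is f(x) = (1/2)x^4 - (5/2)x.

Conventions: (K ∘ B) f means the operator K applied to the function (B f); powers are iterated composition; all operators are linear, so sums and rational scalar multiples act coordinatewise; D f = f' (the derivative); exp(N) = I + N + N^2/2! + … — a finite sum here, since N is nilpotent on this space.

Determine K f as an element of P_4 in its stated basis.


g(x) = (1/2)x^4 - (2/3)x^3 + (1/3)x^2 - (139/54)x + 68/81

order-1 term: -(2/3)x^3 + 5/6
order-2 term: (1/3)x^2
order-3 term: -(2/27)x
order-4 term: 1/162
the series for exp(-(1/3)D) f terminates at order 4
exp(-(1/3)D) f = (1/2)x^4 - (2/3)x^3 + (1/3)x^2 - (139/54)x + 68/81


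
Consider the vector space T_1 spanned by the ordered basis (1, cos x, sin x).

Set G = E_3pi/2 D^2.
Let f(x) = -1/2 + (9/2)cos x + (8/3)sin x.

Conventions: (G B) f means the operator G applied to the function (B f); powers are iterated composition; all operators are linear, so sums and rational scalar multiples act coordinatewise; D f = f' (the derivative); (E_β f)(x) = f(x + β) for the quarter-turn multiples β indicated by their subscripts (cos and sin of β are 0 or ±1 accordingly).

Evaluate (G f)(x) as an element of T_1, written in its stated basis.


g(x) = (8/3)cos x - (9/2)sin x

D f = (8/3)cos x - (9/2)sin x
D D f = -(9/2)cos x - (8/3)sin x
E_3pi/2 D^2 f = (8/3)cos x - (9/2)sin x


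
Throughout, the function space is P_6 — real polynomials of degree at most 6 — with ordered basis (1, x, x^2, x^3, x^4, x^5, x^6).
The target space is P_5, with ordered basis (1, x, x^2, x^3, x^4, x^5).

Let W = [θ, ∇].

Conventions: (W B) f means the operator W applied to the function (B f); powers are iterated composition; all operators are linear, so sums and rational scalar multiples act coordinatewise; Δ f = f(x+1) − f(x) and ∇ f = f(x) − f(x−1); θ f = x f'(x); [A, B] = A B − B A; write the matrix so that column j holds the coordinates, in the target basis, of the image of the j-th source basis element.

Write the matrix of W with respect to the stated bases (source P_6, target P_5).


the matrix is [[0, -1, 2, -3, 4, -5, 6]; [0, 0, -2, 6, -12, 20, -30]; [0, 0, 0, -3, 12, -30, 60]; [0, 0, 0, 0, -4, 20, -60]; [0, 0, 0, 0, 0, -5, 30]; [0, 0, 0, 0, 0, 0, -6]] (rows listed top to bottom)

image of 1: 0
image of x: -1
image of x^2: -2x + 2
image of x^3: -3x^2 + 6x - 3
image of x^4: -4x^3 + 12x^2 - 12x + 4
image of x^5: -5x^4 + 20x^3 - 30x^2 + 20x - 5
image of x^6: -6x^5 + 30x^4 - 60x^3 + 60x^2 - 30x + 6
each image's coordinates form column j of the matrix
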